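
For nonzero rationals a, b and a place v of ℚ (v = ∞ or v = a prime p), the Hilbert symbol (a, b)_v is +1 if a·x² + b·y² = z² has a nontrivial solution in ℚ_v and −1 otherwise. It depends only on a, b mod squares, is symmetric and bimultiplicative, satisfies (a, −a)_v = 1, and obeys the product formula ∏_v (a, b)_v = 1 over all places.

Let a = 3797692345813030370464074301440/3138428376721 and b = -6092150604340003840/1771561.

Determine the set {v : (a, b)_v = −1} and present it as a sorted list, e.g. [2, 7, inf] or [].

Mod squares: a ≡ 10465, b ≡ -1614865. Check v ∈ {∞, 2, 3, 5, 7, 11, 13, 23, 29, 31, 37, 43}.
v=23: a=23^3·(≡4), b=23^2·(≡22) mod 23; (4|23)=+1, (22|23)=-1; (−1)^{3·2·11}·(+1)^2·(-1)^3 = -1.
v=∞: 10465 > 0 and -1614865 < 0  ⇒  (a,b)_∞ = +1.
v=5: a=5^1·(≡3), b=5^1·(≡2) mod 5; (3|5)=-1, (2|5)=-1; (−1)^{1·1·2}·(-1)^1·(-1)^1 = +1.
v=43: a=43^2·(≡13), b=43^1·(≡28) mod 43; (13|43)=+1, (28|43)=-1; (−1)^{2·1·21}·(+1)^1·(-1)^2 = +1.
v=11: a=11^-12·(≡4), b=11^-6·(≡1) mod 11; (4|11)=+1, (1|11)=+1; (−1)^{-12·-6·5}·(+1)^-6·(+1)^-12 = +1.
v=29: a=29^4·(≡5), b=29^3·(≡20) mod 29; (5|29)=+1, (20|29)=+1; (−1)^{4·3·14}·(+1)^3·(+1)^4 = +1.
v=3: a=3^2·(≡1), b=3^0·(≡2) mod 3; (1|3)=+1, (2|3)=-1; (−1)^{2·0·1}·(+1)^0·(-1)^2 = +1.
v=31: a=31^2·(≡2), b=31^0·(≡20) mod 31; (2|31)=+1, (20|31)=+1; (−1)^{2·0·15}·(+1)^0·(+1)^2 = +1.
v=37: a=37^2·(≡19), b=37^1·(≡2) mod 37; (19|37)=-1, (2|37)=-1; (−1)^{2·1·18}·(-1)^1·(-1)^2 = -1.
v=2: v_2(a)=18, v_2(b)=10; units ≡ 1, 7 (mod 8); ε·ε+αω+βω = 0·1+18·0+10·0 ≡ 0  ⇒  (a,b)_2 = +1.
v=7: a=7^1·(≡4), b=7^3·(≡4) mod 7; (4|7)=+1, (4|7)=+1; (−1)^{1·3·3}·(+1)^3·(+1)^1 = -1.
v=13: a=13^3·(≡9), b=13^2·(≡5) mod 13; (9|13)=+1, (5|13)=-1; (−1)^{3·2·6}·(+1)^2·(-1)^3 = -1.
Ram(10465, -1614865) = {7, 13, 23, 37}; no ℚ_7-point on the conic.

[7, 13, 23, 37]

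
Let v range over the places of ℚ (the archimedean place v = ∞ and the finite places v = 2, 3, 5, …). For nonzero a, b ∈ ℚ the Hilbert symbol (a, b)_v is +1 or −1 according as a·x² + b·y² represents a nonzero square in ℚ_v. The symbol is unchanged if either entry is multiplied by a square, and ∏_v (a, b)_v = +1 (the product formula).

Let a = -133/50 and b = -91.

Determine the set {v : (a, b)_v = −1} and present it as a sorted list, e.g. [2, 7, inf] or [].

[2, 7, 13, inf]

(a, b) ≡ (-266, -91) mod (ℚ^×)²; places V = {2, 5, 7, 13, 19, ∞}.
(a,b)_19: α=1, u≡1; β=0, v≡4 (mod 19); (1|19)=+1, (4|19)=+1; sign (−1)^0·+1^0·+1^1 = +1.
(a,b)_5: α=-2, u≡1; β=0, v≡4 (mod 5); (1|5)=+1, (4|5)=+1; sign (−1)^0·+1^0·+1^-2 = +1.
(a,b)_∞: sgn(-266)=−, sgn(-91)=−, so -1.
(a,b)_7: α=1, u≡2; β=1, v≡1 (mod 7); (2|7)=+1, (1|7)=+1; sign (−1)^1·+1^1·+1^1 = -1.
(a,b)_13: α=0, u≡8; β=1, v≡6 (mod 13); (8|13)=-1, (6|13)=-1; sign (−1)^0·-1^1·-1^0 = -1.
(a,b)_2: α=-1, β=0; u≡3, v≡5 (mod 8); ε(u)ε(v)=1·0, αω(v)=-1·1, βω(u)=0·1; sum ≡ 1  ⇒  -1.
(-266, -91 / ℚ) ramifies at {2, 7, 13, ∞}: a division algebra.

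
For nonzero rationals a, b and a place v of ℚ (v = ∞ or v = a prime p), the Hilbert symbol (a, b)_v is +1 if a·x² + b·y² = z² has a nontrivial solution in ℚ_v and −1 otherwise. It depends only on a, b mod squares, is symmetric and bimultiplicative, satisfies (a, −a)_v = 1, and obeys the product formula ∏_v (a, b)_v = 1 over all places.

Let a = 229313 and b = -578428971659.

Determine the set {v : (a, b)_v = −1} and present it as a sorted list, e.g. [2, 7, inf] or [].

[7, 11, 17, 41]

(a, b) ≡ (229313, -11) mod (ℚ^×)²; places V = {2, 7, 11, 17, 41, 47, ∞}.
(a,b)_11: α=0, u≡7; β=1, v≡6 (mod 11); (7|11)=-1, (6|11)=-1; sign (−1)^0·-1^1·-1^0 = -1.
(a,b)_∞: sgn(229313)=+, sgn(-11)=−, so +1.
(a,b)_7: α=1, u≡6; β=2, v≡3 (mod 7); (6|7)=-1, (3|7)=-1; sign (−1)^0·-1^2·-1^1 = -1.
(a,b)_41: α=1, u≡17; β=2, v≡19 (mod 41); (17|41)=-1, (19|41)=-1; sign (−1)^0·-1^2·-1^1 = -1.
(a,b)_17: α=1, u≡8; β=2, v≡10 (mod 17); (8|17)=+1, (10|17)=-1; sign (−1)^0·+1^2·-1^1 = -1.
(a,b)_2: α=0, β=0; u≡1, v≡5 (mod 8); ε(u)ε(v)=0·0, αω(v)=0·1, βω(u)=0·0; sum ≡ 0  ⇒  +1.
(a,b)_47: α=1, u≡38; β=2, v≡2 (mod 47); (38|47)=-1, (2|47)=+1; sign (−1)^0·-1^2·+1^1 = +1.
Ram(229313, -11) = {7, 11, 17, 41}; no ℚ_7-point on the conic.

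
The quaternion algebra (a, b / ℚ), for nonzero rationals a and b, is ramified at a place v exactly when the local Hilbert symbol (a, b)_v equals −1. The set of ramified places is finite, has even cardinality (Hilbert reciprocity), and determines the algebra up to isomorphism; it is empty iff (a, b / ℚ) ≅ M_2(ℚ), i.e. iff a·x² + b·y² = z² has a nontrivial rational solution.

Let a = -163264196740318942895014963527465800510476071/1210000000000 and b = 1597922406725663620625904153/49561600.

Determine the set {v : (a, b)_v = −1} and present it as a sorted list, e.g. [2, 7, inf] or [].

[7, 13, 43, 53]

Mod squares: a ≡ -3940391, b ≡ 38657. Check v ∈ {∞, 2, 3, 5, 7, 11, 13, 19, 29, 31, 43, 53}.
v=53: a=53^3·(≡5), b=53^2·(≡27) mod 53; (5|53)=-1, (27|53)=-1; (−1)^{3·2·26}·(-1)^2·(-1)^3 = -1.
v=2: v_2(a)=-10, v_2(b)=-14; units ≡ 1, 1 (mod 8); ε·ε+αω+βω = 0·0+-10·0+-14·0 ≡ 0  ⇒  (a,b)_2 = +1.
v=5: a=5^-10·(≡1), b=5^-2·(≡2) mod 5; (1|5)=+1, (2|5)=-1; (−1)^{-10·-2·2}·(+1)^-2·(-1)^-10 = +1.
v=3: a=3^12·(≡1), b=3^8·(≡2) mod 3; (1|3)=+1, (2|3)=-1; (−1)^{12·8·1}·(+1)^8·(-1)^12 = +1.
v=29: a=29^2·(≡6), b=29^1·(≡9) mod 29; (6|29)=+1, (9|29)=+1; (−1)^{2·1·14}·(+1)^1·(+1)^2 = +1.
v=43: a=43^5·(≡19), b=43^3·(≡39) mod 43; (19|43)=-1, (39|43)=-1; (−1)^{5·3·21}·(-1)^3·(-1)^5 = -1.
v=13: a=13^7·(≡12), b=13^4·(≡5) mod 13; (12|13)=+1, (5|13)=-1; (−1)^{7·4·6}·(+1)^4·(-1)^7 = -1.
v=∞: -3940391 < 0 and 38657 > 0  ⇒  (a,b)_∞ = +1.
v=7: a=7^9·(≡5), b=7^6·(≡5) mod 7; (5|7)=-1, (5|7)=-1; (−1)^{9·6·3}·(-1)^6·(-1)^9 = -1.
v=31: a=31^2·(≡28), b=31^1·(≡18) mod 31; (28|31)=+1, (18|31)=+1; (−1)^{2·1·15}·(+1)^1·(+1)^2 = +1.
v=11: a=11^-2·(≡6), b=11^-2·(≡5) mod 11; (6|11)=-1, (5|11)=+1; (−1)^{-2·-2·5}·(-1)^-2·(+1)^-2 = +1.
v=19: a=19^3·(≡8), b=19^2·(≡11) mod 19; (8|19)=-1, (11|19)=+1; (−1)^{3·2·9}·(-1)^2·(+1)^3 = +1.
|Ram(-3940391, 38657)| = 4, even; anisotropic at {7, 13, 43, 53}.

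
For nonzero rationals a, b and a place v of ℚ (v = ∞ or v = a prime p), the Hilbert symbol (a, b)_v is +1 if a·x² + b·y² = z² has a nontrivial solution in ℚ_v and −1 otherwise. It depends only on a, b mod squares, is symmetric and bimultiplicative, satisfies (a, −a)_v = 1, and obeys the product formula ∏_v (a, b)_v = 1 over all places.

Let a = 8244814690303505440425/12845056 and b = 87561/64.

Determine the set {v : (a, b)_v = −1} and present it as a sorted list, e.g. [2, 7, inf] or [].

[13, 23, 31, 53]

(a, b) ≡ (1003873, 1081) mod (ℚ^×)²; places V = {2, 3, 5, 7, 13, 23, 31, 47, 53, ∞}.
(a,b)_31: α=1, u≡4; β=0, v≡24 (mod 31); (4|31)=+1, (24|31)=-1; sign (−1)^0·+1^0·-1^1 = -1.
(a,b)_2: α=-18, β=-6; u≡1, v≡1 (mod 8); ε(u)ε(v)=0·0, αω(v)=-18·0, βω(u)=-6·0; sum ≡ 0  ⇒  +1.
(a,b)_47: α=3, u≡2; β=1, v≡46 (mod 47); (2|47)=+1, (46|47)=-1; sign (−1)^1·+1^1·-1^3 = +1.
(a,b)_13: α=1, u≡1; β=0, v≡7 (mod 13); (1|13)=+1, (7|13)=-1; sign (−1)^0·+1^0·-1^1 = -1.
(a,b)_3: α=12, u≡1; β=4, v≡1 (mod 3); (1|3)=+1, (1|3)=+1; sign (−1)^0·+1^4·+1^12 = +1.
(a,b)_∞: sgn(1003873)=+, sgn(1081)=+, so +1.
(a,b)_23: α=4, u≡20; β=1, v≡16 (mod 23); (20|23)=-1, (16|23)=+1; sign (−1)^0·-1^1·+1^4 = -1.
(a,b)_5: α=2, u≡2; β=0, v≡4 (mod 5); (2|5)=-1, (4|5)=+1; sign (−1)^0·-1^0·+1^2 = +1.
(a,b)_53: α=1, u≡26; β=0, v≡39 (mod 53); (26|53)=-1, (39|53)=-1; sign (−1)^0·-1^0·-1^1 = -1.
(a,b)_7: α=-2, u≡5; β=0, v≡5 (mod 7); (5|7)=-1, (5|7)=-1; sign (−1)^0·-1^0·-1^-2 = +1.
Ram(1003873, 1081) = {13, 23, 31, 53}; no ℚ_13-point on the conic.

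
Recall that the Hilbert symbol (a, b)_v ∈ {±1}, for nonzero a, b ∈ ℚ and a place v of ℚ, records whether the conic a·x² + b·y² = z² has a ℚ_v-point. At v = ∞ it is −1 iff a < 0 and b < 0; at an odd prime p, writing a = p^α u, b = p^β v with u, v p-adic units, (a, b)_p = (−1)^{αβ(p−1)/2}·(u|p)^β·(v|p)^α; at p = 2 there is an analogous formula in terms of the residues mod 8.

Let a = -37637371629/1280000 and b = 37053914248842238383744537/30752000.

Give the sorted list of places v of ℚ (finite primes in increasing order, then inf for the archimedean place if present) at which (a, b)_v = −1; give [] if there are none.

[2, 3, 5, 29]

Mod squares: a ≡ -32538, b ≡ 1826565. Check v ∈ {∞, 2, 3, 5, 11, 13, 17, 19, 29, 31, 37}.
v=19: a=19^0·(≡16), b=19^1·(≡12) mod 19; (16|19)=+1, (12|19)=-1; (−1)^{0·1·9}·(+1)^1·(-1)^0 = +1.
v=5: a=5^-4·(≡2), b=5^-3·(≡2) mod 5; (2|5)=-1, (2|5)=-1; (−1)^{-4·-3·2}·(-1)^-3·(-1)^-4 = -1.
v=2: v_2(a)=-11, v_2(b)=-8; units ≡ 3, 5 (mod 8); ε·ε+αω+βω = 1·0+-11·1+-8·1 ≡ 1  ⇒  (a,b)_2 = -1.
v=3: a=3^5·(≡2), b=3^7·(≡2) mod 3; (2|3)=-1, (2|3)=-1; (−1)^{5·7·1}·(-1)^7·(-1)^5 = -1.
v=17: a=17^1·(≡10), b=17^3·(≡12) mod 17; (10|17)=-1, (12|17)=-1; (−1)^{1·3·8}·(-1)^3·(-1)^1 = +1.
v=37: a=37^0·(≡8), b=37^2·(≡29) mod 37; (8|37)=-1, (29|37)=-1; (−1)^{0·2·18}·(-1)^2·(-1)^0 = +1.
v=∞: -32538 < 0 and 1826565 > 0  ⇒  (a,b)_∞ = +1.
v=29: a=29^1·(≡4), b=29^3·(≡8) mod 29; (4|29)=+1, (8|29)=-1; (−1)^{1·3·14}·(+1)^3·(-1)^1 = -1.
v=13: a=13^4·(≡3), b=13^5·(≡3) mod 13; (3|13)=+1, (3|13)=+1; (−1)^{4·5·6}·(+1)^5·(+1)^4 = +1.
v=31: a=31^0·(≡21), b=31^-2·(≡19) mod 31; (21|31)=-1, (19|31)=+1; (−1)^{0·-2·15}·(-1)^-2·(+1)^0 = +1.
v=11: a=11^1·(≡3), b=11^4·(≡5) mod 11; (3|11)=+1, (5|11)=+1; (−1)^{1·4·5}·(+1)^4·(+1)^1 = +1.
(-32538, 1826565 / ℚ) ramifies at {2, 3, 5, 29}: a division algebra.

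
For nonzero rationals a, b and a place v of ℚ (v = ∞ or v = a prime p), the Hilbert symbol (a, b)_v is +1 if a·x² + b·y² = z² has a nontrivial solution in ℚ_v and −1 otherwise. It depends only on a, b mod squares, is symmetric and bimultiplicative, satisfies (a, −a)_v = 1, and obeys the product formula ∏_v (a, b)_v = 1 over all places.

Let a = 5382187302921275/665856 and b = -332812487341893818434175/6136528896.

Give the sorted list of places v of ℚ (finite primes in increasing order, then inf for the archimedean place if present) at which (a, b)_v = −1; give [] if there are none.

[29, 31]

Mod squares: a ≡ 11, b ≡ -33263. Check v ∈ {∞, 2, 3, 5, 7, 11, 13, 17, 19, 29, 31, 37}.
v=∞: 11 > 0 and -33263 < 0  ⇒  (a,b)_∞ = +1.
v=17: a=17^-2·(≡6), b=17^-2·(≡6) mod 17; (6|17)=-1, (6|17)=-1; (−1)^{-2·-2·8}·(-1)^-2·(-1)^-2 = +1.
v=2: v_2(a)=-8, v_2(b)=-18; units ≡ 3, 1 (mod 8); ε·ε+αω+βω = 1·0+-8·0+-18·1 ≡ 0  ⇒  (a,b)_2 = +1.
v=29: a=29^2·(≡8), b=29^3·(≡6) mod 29; (8|29)=-1, (6|29)=+1; (−1)^{2·3·14}·(-1)^3·(+1)^2 = -1.
v=11: a=11^1·(≡9), b=11^2·(≡4) mod 11; (9|11)=+1, (4|11)=+1; (−1)^{1·2·5}·(+1)^2·(+1)^1 = +1.
v=37: a=37^2·(≡9), b=37^3·(≡36) mod 37; (9|37)=+1, (36|37)=+1; (−1)^{2·3·18}·(+1)^3·(+1)^2 = +1.
v=13: a=13^0·(≡6), b=13^2·(≡9) mod 13; (6|13)=-1, (9|13)=+1; (−1)^{0·2·6}·(-1)^2·(+1)^0 = +1.
v=5: a=5^2·(≡1), b=5^2·(≡3) mod 5; (1|5)=+1, (3|5)=-1; (−1)^{2·2·2}·(+1)^2·(-1)^2 = +1.
v=31: a=31^2·(≡22), b=31^3·(≡12) mod 31; (22|31)=-1, (12|31)=-1; (−1)^{2·3·15}·(-1)^3·(-1)^2 = -1.
v=3: a=3^-2·(≡2), b=3^-4·(≡1) mod 3; (2|3)=-1, (1|3)=+1; (−1)^{-2·-4·1}·(-1)^-4·(+1)^-2 = +1.
v=19: a=19^2·(≡11), b=19^2·(≡11) mod 19; (11|19)=+1, (11|19)=+1; (−1)^{2·2·9}·(+1)^2·(+1)^2 = +1.
v=7: a=7^2·(≡4), b=7^2·(≡4) mod 7; (4|7)=+1, (4|7)=+1; (−1)^{2·2·3}·(+1)^2·(+1)^2 = +1.
Ram(11, -33263) = {29, 31}; no ℚ_29-point on the conic.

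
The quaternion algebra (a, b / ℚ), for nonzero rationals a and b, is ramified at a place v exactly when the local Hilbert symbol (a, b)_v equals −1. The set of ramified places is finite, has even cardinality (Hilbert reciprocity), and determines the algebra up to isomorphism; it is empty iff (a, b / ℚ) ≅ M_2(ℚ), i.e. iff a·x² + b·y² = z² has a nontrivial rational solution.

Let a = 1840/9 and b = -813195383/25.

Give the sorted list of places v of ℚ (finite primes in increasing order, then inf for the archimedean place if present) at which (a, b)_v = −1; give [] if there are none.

Mod squares: a ≡ 115, b ≡ -39767. Check v ∈ {∞, 2, 3, 5, 7, 11, 13, 19, 23}.
v=19: a=19^0·(≡6), b=19^1·(≡7) mod 19; (6|19)=+1, (7|19)=+1; (−1)^{0·1·9}·(+1)^1·(+1)^0 = +1.
v=7: a=7^0·(≡3), b=7^1·(≡5) mod 7; (3|7)=-1, (5|7)=-1; (−1)^{0·1·3}·(-1)^1·(-1)^0 = -1.
v=23: a=23^1·(≡14), b=23^1·(≡19) mod 23; (14|23)=-1, (19|23)=-1; (−1)^{1·1·11}·(-1)^1·(-1)^1 = -1.
v=5: a=5^1·(≡2), b=5^-2·(≡2) mod 5; (2|5)=-1, (2|5)=-1; (−1)^{1·-2·2}·(-1)^-2·(-1)^1 = -1.
v=2: v_2(a)=4, v_2(b)=0; units ≡ 3, 1 (mod 8); ε·ε+αω+βω = 1·0+4·0+0·1 ≡ 0  ⇒  (a,b)_2 = +1.
v=11: a=11^0·(≡4), b=11^2·(≡1) mod 11; (4|11)=+1, (1|11)=+1; (−1)^{0·2·5}·(+1)^2·(+1)^0 = +1.
v=∞: 115 > 0 and -39767 < 0  ⇒  (a,b)_∞ = +1.
v=3: a=3^-2·(≡1), b=3^0·(≡1) mod 3; (1|3)=+1, (1|3)=+1; (−1)^{-2·0·1}·(+1)^0·(+1)^-2 = +1.
v=13: a=13^0·(≡8), b=13^3·(≡3) mod 13; (8|13)=-1, (3|13)=+1; (−1)^{0·3·6}·(-1)^3·(+1)^0 = -1.
Ram(115, -39767) = {5, 7, 13, 23}; no ℚ_5-point on the conic.

[5, 7, 13, 23]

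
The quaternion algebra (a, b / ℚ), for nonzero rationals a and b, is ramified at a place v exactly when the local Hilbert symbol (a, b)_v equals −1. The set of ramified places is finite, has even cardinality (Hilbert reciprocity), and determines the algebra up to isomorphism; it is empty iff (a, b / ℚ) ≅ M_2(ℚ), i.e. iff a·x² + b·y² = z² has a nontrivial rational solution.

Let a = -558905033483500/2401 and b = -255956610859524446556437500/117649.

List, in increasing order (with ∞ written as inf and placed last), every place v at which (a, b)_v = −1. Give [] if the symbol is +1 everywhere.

Mod squares: a ≡ -166315, b ≡ -110143. Check v ∈ {∞, 2, 5, 7, 11, 17, 19, 29, 31, 37}.
v=19: a=19^0·(≡7), b=19^1·(≡11) mod 19; (7|19)=+1, (11|19)=+1; (−1)^{0·1·9}·(+1)^1·(+1)^0 = +1.
v=11: a=11^2·(≡9), b=11^3·(≡7) mod 11; (9|11)=+1, (7|11)=-1; (−1)^{2·3·5}·(+1)^3·(-1)^2 = +1.
v=5: a=5^3·(≡2), b=5^6·(≡2) mod 5; (2|5)=-1, (2|5)=-1; (−1)^{3·6·2}·(-1)^6·(-1)^3 = -1.
v=37: a=37^1·(≡13), b=37^2·(≡35) mod 37; (13|37)=-1, (35|37)=-1; (−1)^{1·2·18}·(-1)^2·(-1)^1 = -1.
v=7: a=7^-4·(≡3), b=7^-6·(≡1) mod 7; (3|7)=-1, (1|7)=+1; (−1)^{-4·-6·3}·(-1)^-6·(+1)^-4 = +1.
v=∞: -166315 < 0 and -110143 < 0  ⇒  (a,b)_∞ = -1.
v=17: a=17^2·(≡2), b=17^3·(≡4) mod 17; (2|17)=+1, (4|17)=+1; (−1)^{2·3·8}·(+1)^3·(+1)^2 = +1.
v=2: v_2(a)=2, v_2(b)=2; units ≡ 5, 1 (mod 8); ε·ε+αω+βω = 0·0+2·0+2·1 ≡ 0  ⇒  (a,b)_2 = +1.
v=29: a=29^1·(≡23), b=29^2·(≡9) mod 29; (23|29)=+1, (9|29)=+1; (−1)^{1·2·14}·(+1)^2·(+1)^1 = +1.
v=31: a=31^3·(≡30), b=31^5·(≡23) mod 31; (30|31)=-1, (23|31)=-1; (−1)^{3·5·15}·(-1)^5·(-1)^3 = -1.
|Ram(-166315, -110143)| = 4, even; anisotropic at {5, 31, 37, ∞}.

[5, 31, 37, inf]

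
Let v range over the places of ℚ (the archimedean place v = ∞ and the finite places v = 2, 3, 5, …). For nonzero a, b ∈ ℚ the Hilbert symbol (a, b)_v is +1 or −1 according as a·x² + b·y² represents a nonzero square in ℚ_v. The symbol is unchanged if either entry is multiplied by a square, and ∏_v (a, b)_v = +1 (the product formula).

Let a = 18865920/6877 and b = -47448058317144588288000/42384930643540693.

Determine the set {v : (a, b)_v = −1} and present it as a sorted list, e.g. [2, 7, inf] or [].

(a, b) ≡ (3315, -390) mod (ℚ^×)²; places V = {2, 3, 5, 13, 17, 19, 23, 31, ∞}.
(a,b)_5: α=1, u≡2; β=3, v≡2 (mod 5); (2|5)=-1, (2|5)=-1; sign (−1)^0·-1^3·-1^1 = +1.
(a,b)_23: α=-2, u≡6; β=-6, v≡4 (mod 23); (6|23)=+1, (4|23)=+1; sign (−1)^0·+1^-6·+1^-2 = +1.
(a,b)_17: α=3, u≡13; β=8, v≡13 (mod 17); (13|17)=+1, (13|17)=+1; sign (−1)^0·+1^8·+1^3 = +1.
(a,b)_∞: sgn(3315)=+, sgn(-390)=−, so +1.
(a,b)_31: α=0, u≡12; β=2, v≡17 (mod 31); (12|31)=-1, (17|31)=-1; sign (−1)^0·-1^2·-1^0 = +1.
(a,b)_2: α=8, β=21; u≡3, v≡5 (mod 8); ε(u)ε(v)=1·0, αω(v)=8·1, βω(u)=21·1; sum ≡ 1  ⇒  -1.
(a,b)_19: α=0, u≡16; β=-4, v≡4 (mod 19); (16|19)=+1, (4|19)=+1; sign (−1)^0·+1^-4·+1^0 = +1.
(a,b)_13: α=-1, u≡11; β=-3, v≡9 (mod 13); (11|13)=-1, (9|13)=+1; sign (−1)^0·-1^-3·+1^-1 = -1.
(a,b)_3: α=1, u≡1; β=3, v≡2 (mod 3); (1|3)=+1, (2|3)=-1; sign (−1)^1·+1^3·-1^1 = +1.
|Ram(3315, -390)| = 2, even; anisotropic at {2, 13}.

[2, 13]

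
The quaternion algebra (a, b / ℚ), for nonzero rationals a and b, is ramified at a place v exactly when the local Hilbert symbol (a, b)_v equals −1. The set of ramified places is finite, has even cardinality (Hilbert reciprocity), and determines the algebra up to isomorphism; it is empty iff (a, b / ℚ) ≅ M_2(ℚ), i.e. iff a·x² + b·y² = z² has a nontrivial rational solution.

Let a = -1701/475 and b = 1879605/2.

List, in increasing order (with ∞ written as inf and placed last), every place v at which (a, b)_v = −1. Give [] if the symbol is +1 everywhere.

[3, 19]

Mod squares: a ≡ -399, b ≡ 46410. Check v ∈ {∞, 2, 3, 5, 7, 13, 17, 19}.
v=5: a=5^-2·(≡1), b=5^1·(≡3) mod 5; (1|5)=+1, (3|5)=-1; (−1)^{-2·1·2}·(+1)^1·(-1)^-2 = +1.
v=∞: -399 < 0 and 46410 > 0  ⇒  (a,b)_∞ = +1.
v=17: a=17^0·(≡1), b=17^1·(≡7) mod 17; (1|17)=+1, (7|17)=-1; (−1)^{0·1·8}·(+1)^1·(-1)^0 = +1.
v=13: a=13^0·(≡4), b=13^1·(≡6) mod 13; (4|13)=+1, (6|13)=-1; (−1)^{0·1·6}·(+1)^1·(-1)^0 = +1.
v=19: a=19^-1·(≡11), b=19^0·(≡15) mod 19; (11|19)=+1, (15|19)=-1; (−1)^{-1·0·9}·(+1)^0·(-1)^-1 = -1.
v=7: a=7^1·(≡5), b=7^1·(≡1) mod 7; (5|7)=-1, (1|7)=+1; (−1)^{1·1·3}·(-1)^1·(+1)^1 = +1.
v=2: v_2(a)=0, v_2(b)=-1; units ≡ 1, 5 (mod 8); ε·ε+αω+βω = 0·0+0·1+-1·0 ≡ 0  ⇒  (a,b)_2 = +1.
v=3: a=3^5·(≡2), b=3^5·(≡2) mod 3; (2|3)=-1, (2|3)=-1; (−1)^{5·5·1}·(-1)^5·(-1)^5 = -1.
Ram(-399, 46410) = {3, 19}; no ℚ_3-point on the conic.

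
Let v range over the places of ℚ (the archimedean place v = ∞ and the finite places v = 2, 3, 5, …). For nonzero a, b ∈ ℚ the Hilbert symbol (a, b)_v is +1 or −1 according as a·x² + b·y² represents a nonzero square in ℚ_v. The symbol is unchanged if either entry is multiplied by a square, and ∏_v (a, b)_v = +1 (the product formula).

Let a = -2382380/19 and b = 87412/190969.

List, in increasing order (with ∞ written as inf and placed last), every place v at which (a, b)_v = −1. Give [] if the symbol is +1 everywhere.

(a, b) ≡ (-230945, 13) mod (ℚ^×)²; places V = {2, 5, 7, 11, 13, 17, 19, 23, 41, ∞}.
(a,b)_13: α=1, u≡11; β=1, v≡10 (mod 13); (11|13)=-1, (10|13)=+1; sign (−1)^0·-1^1·+1^1 = -1.
(a,b)_41: α=0, u≡9; β=2, v≡17 (mod 41); (9|41)=+1, (17|41)=-1; sign (−1)^0·+1^2·-1^0 = +1.
(a,b)_5: α=1, u≡1; β=0, v≡3 (mod 5); (1|5)=+1, (3|5)=-1; sign (−1)^0·+1^0·-1^1 = -1.
(a,b)_11: α=1, u≡4; β=0, v≡8 (mod 11); (4|11)=+1, (8|11)=-1; sign (−1)^0·+1^0·-1^1 = -1.
(a,b)_19: α=-1, u≡11; β=-2, v≡15 (mod 19); (11|19)=+1, (15|19)=-1; sign (−1)^0·+1^-2·-1^-1 = -1.
(a,b)_17: α=1, u≡4; β=0, v≡4 (mod 17); (4|17)=+1, (4|17)=+1; sign (−1)^0·+1^0·+1^1 = +1.
(a,b)_7: α=2, u≡6; β=0, v≡5 (mod 7); (6|7)=-1, (5|7)=-1; sign (−1)^0·-1^0·-1^2 = +1.
(a,b)_2: α=2, β=2; u≡7, v≡5 (mod 8); ε(u)ε(v)=1·0, αω(v)=2·1, βω(u)=2·0; sum ≡ 0  ⇒  +1.
(a,b)_23: α=0, u≡10; β=-2, v≡18 (mod 23); (10|23)=-1, (18|23)=+1; sign (−1)^0·-1^-2·+1^0 = +1.
(a,b)_∞: sgn(-230945)=−, sgn(13)=+, so +1.
|Ram(-230945, 13)| = 4, even; anisotropic at {5, 11, 13, 19}.

[5, 11, 13, 19]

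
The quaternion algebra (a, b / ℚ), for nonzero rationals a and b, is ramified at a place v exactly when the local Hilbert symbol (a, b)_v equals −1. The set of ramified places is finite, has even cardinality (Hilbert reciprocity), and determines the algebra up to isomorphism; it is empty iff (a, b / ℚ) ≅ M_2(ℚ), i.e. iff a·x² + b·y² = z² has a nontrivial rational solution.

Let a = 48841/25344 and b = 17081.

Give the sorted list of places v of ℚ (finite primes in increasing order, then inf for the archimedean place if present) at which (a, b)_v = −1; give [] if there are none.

(a, b) ≡ (11, 17081) mod (ℚ^×)²; places V = {2, 3, 11, 13, 17, 19, 29, 31, ∞}.
(a,b)_∞: sgn(11)=+, sgn(17081)=+, so +1.
(a,b)_31: α=0, u≡21; β=1, v≡24 (mod 31); (21|31)=-1, (24|31)=-1; sign (−1)^0·-1^1·-1^0 = -1.
(a,b)_29: α=0, u≡12; β=1, v≡9 (mod 29); (12|29)=-1, (9|29)=+1; sign (−1)^0·-1^1·+1^0 = -1.
(a,b)_19: α=0, u≡4; β=1, v≡6 (mod 19); (4|19)=+1, (6|19)=+1; sign (−1)^0·+1^1·+1^0 = +1.
(a,b)_11: α=-1, u≡9; β=0, v≡9 (mod 11); (9|11)=+1, (9|11)=+1; sign (−1)^0·+1^0·+1^-1 = +1.
(a,b)_3: α=-2, u≡2; β=0, v≡2 (mod 3); (2|3)=-1, (2|3)=-1; sign (−1)^0·-1^0·-1^-2 = +1.
(a,b)_2: α=-8, β=0; u≡3, v≡1 (mod 8); ε(u)ε(v)=1·0, αω(v)=-8·0, βω(u)=0·1; sum ≡ 0  ⇒  +1.
(a,b)_13: α=2, u≡6; β=0, v≡12 (mod 13); (6|13)=-1, (12|13)=+1; sign (−1)^0·-1^0·+1^2 = +1.
(a,b)_17: α=2, u≡6; β=0, v≡13 (mod 17); (6|17)=-1, (13|17)=+1; sign (−1)^0·-1^0·+1^2 = +1.
(11, 17081 / ℚ) ramifies at {29, 31}: a division algebra.

[29, 31]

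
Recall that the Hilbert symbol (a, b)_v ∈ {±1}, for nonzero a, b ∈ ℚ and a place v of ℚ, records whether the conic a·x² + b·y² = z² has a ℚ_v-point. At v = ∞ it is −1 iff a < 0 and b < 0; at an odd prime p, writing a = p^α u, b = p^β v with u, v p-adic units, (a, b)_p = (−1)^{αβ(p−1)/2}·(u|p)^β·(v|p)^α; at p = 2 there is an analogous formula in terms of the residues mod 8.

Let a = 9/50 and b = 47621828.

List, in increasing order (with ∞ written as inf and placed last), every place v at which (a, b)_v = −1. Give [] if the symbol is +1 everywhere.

[19, 29]

(a, b) ≡ (2, 11905457) mod (ℚ^×)²; places V = {2, 3, 5, 17, 19, 29, 31, 41, ∞}.
(a,b)_5: α=-2, u≡2; β=0, v≡3 (mod 5); (2|5)=-1, (3|5)=-1; sign (−1)^0·-1^0·-1^-2 = +1.
(a,b)_31: α=0, u≡7; β=1, v≡14 (mod 31); (7|31)=+1, (14|31)=+1; sign (−1)^0·+1^1·+1^0 = +1.
(a,b)_17: α=0, u≡8; β=1, v≡7 (mod 17); (8|17)=+1, (7|17)=-1; sign (−1)^0·+1^1·-1^0 = +1.
(a,b)_∞: sgn(2)=+, sgn(11905457)=+, so +1.
(a,b)_2: α=-1, β=2; u≡1, v≡1 (mod 8); ε(u)ε(v)=0·0, αω(v)=-1·0, βω(u)=2·0; sum ≡ 0  ⇒  +1.
(a,b)_29: α=0, u≡17; β=1, v≡7 (mod 29); (17|29)=-1, (7|29)=+1; sign (−1)^0·-1^1·+1^0 = -1.
(a,b)_19: α=0, u≡15; β=1, v≡8 (mod 19); (15|19)=-1, (8|19)=-1; sign (−1)^0·-1^1·-1^0 = -1.
(a,b)_3: α=2, u≡2; β=0, v≡2 (mod 3); (2|3)=-1, (2|3)=-1; sign (−1)^0·-1^0·-1^2 = +1.
(a,b)_41: α=0, u≡1; β=1, v≡19 (mod 41); (1|41)=+1, (19|41)=-1; sign (−1)^0·+1^1·-1^0 = +1.
|Ram(2, 11905457)| = 2, even; anisotropic at {19, 29}.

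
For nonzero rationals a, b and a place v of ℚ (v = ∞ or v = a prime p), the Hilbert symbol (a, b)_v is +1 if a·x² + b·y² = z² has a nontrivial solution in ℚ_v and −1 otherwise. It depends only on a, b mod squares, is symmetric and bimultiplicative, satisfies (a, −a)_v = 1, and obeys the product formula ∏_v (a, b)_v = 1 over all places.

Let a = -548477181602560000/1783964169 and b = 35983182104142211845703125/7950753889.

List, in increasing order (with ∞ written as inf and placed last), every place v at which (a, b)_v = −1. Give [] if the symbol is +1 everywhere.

Mod squares: a ≡ -46, b ≡ 448477. Check v ∈ {∞, 2, 3, 5, 7, 13, 17, 19, 23, 31, 37}.
v=37: a=37^2·(≡4), b=37^3·(≡20) mod 37; (4|37)=+1, (20|37)=-1; (−1)^{2·3·18}·(+1)^3·(-1)^2 = +1.
v=5: a=5^4·(≡1), b=5^10·(≡2) mod 5; (1|5)=+1, (2|5)=-1; (−1)^{4·10·2}·(+1)^10·(-1)^4 = +1.
v=17: a=17^2·(≡7), b=17^3·(≡3) mod 17; (7|17)=-1, (3|17)=-1; (−1)^{2·3·8}·(-1)^3·(-1)^2 = -1.
v=2: v_2(a)=11, v_2(b)=0; units ≡ 1, 5 (mod 8); ε·ε+αω+βω = 0·0+11·1+0·0 ≡ 1  ⇒  (a,b)_2 = -1.
v=3: a=3^-4·(≡2), b=3^2·(≡1) mod 3; (2|3)=-1, (1|3)=+1; (−1)^{-4·2·1}·(-1)^2·(+1)^-4 = +1.
v=19: a=19^-4·(≡6), b=19^-6·(≡5) mod 19; (6|19)=+1, (5|19)=+1; (−1)^{-4·-6·9}·(+1)^-6·(+1)^-4 = +1.
v=∞: -46 < 0 and 448477 > 0  ⇒  (a,b)_∞ = +1.
v=7: a=7^2·(≡3), b=7^4·(≡1) mod 7; (3|7)=-1, (1|7)=+1; (−1)^{2·4·3}·(-1)^4·(+1)^2 = +1.
v=13: a=13^-2·(≡2), b=13^-2·(≡9) mod 13; (2|13)=-1, (9|13)=+1; (−1)^{-2·-2·6}·(-1)^-2·(+1)^-2 = +1.
v=31: a=31^2·(≡10), b=31^3·(≡3) mod 31; (10|31)=+1, (3|31)=-1; (−1)^{2·3·15}·(+1)^3·(-1)^2 = +1.
v=23: a=23^1·(≡21), b=23^1·(≡13) mod 23; (21|23)=-1, (13|23)=+1; (−1)^{1·1·11}·(-1)^1·(+1)^1 = +1.
(-46, 448477 / ℚ) ramifies at {2, 17}: a division algebra.

[2, 17]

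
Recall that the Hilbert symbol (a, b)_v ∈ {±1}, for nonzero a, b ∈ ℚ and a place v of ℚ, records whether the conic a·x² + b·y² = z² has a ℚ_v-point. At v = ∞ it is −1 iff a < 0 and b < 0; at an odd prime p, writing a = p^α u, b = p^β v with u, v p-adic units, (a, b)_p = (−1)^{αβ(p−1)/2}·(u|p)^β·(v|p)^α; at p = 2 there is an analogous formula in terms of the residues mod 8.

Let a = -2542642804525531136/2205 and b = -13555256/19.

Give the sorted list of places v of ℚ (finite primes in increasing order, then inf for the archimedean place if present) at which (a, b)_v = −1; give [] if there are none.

Mod squares: a ≡ -370, b ≡ -222794. Check v ∈ {∞, 2, 3, 5, 7, 11, 13, 17, 19, 37, 41}.
v=5: a=5^-1·(≡4), b=5^0·(≡1) mod 5; (4|5)=+1, (1|5)=+1; (−1)^{-1·0·2}·(+1)^0·(+1)^-1 = +1.
v=41: a=41^2·(≡40), b=41^1·(≡22) mod 41; (40|41)=+1, (22|41)=-1; (−1)^{2·1·20}·(+1)^1·(-1)^2 = +1.
v=37: a=37^1·(≡1), b=37^0·(≡17) mod 37; (1|37)=+1, (17|37)=-1; (−1)^{1·0·18}·(+1)^0·(-1)^1 = -1.
v=19: a=19^2·(≡3), b=19^-1·(≡9) mod 19; (3|19)=-1, (9|19)=+1; (−1)^{2·-1·9}·(-1)^-1·(+1)^2 = -1.
v=11: a=11^2·(≡5), b=11^1·(≡7) mod 11; (5|11)=+1, (7|11)=-1; (−1)^{2·1·5}·(+1)^1·(-1)^2 = +1.
v=3: a=3^-2·(≡2), b=3^0·(≡1) mod 3; (2|3)=-1, (1|3)=+1; (−1)^{-2·0·1}·(-1)^0·(+1)^-2 = +1.
v=2: v_2(a)=15, v_2(b)=3; units ≡ 7, 3 (mod 8); ε·ε+αω+βω = 1·1+15·1+3·0 ≡ 0  ⇒  (a,b)_2 = +1.
v=7: a=7^-2·(≡4), b=7^0·(≡4) mod 7; (4|7)=+1, (4|7)=+1; (−1)^{-2·0·3}·(+1)^0·(+1)^-2 = +1.
v=∞: -370 < 0 and -222794 < 0  ⇒  (a,b)_∞ = -1.
v=17: a=17^0·(≡2), b=17^2·(≡8) mod 17; (2|17)=+1, (8|17)=+1; (−1)^{0·2·8}·(+1)^2·(+1)^0 = +1.
v=13: a=13^4·(≡8), b=13^1·(≡3) mod 13; (8|13)=-1, (3|13)=+1; (−1)^{4·1·6}·(-1)^1·(+1)^4 = -1.
(-370, -222794 / ℚ) ramifies at {13, 19, 37, ∞}: a division algebra.

[13, 19, 37, inf]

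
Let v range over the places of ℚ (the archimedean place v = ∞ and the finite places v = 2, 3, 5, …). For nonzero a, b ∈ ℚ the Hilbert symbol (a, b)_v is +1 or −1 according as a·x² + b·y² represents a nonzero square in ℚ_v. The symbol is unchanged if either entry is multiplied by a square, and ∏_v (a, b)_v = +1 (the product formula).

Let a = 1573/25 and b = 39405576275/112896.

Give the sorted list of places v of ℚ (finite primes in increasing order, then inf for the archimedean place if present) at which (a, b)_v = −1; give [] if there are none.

[13, 37]

Mod squares: a ≡ 13, b ≡ 5454059. Check v ∈ {∞, 2, 3, 5, 7, 11, 13, 17, 23, 29, 37}.
v=∞: 13 > 0 and 5454059 > 0  ⇒  (a,b)_∞ = +1.
v=11: a=11^2·(≡8), b=11^0·(≡7) mod 11; (8|11)=-1, (7|11)=-1; (−1)^{2·0·5}·(-1)^0·(-1)^2 = +1.
v=37: a=37^0·(≡20), b=37^1·(≡3) mod 37; (20|37)=-1, (3|37)=+1; (−1)^{0·1·18}·(-1)^1·(+1)^0 = -1.
v=3: a=3^0·(≡1), b=3^-2·(≡2) mod 3; (1|3)=+1, (2|3)=-1; (−1)^{0·-2·1}·(+1)^-2·(-1)^0 = +1.
v=7: a=7^0·(≡3), b=7^-2·(≡2) mod 7; (3|7)=-1, (2|7)=+1; (−1)^{0·-2·3}·(-1)^-2·(+1)^0 = +1.
v=17: a=17^0·(≡16), b=17^3·(≡10) mod 17; (16|17)=+1, (10|17)=-1; (−1)^{0·3·8}·(+1)^3·(-1)^0 = +1.
v=2: v_2(a)=0, v_2(b)=-8; units ≡ 5, 3 (mod 8); ε·ε+αω+βω = 0·1+0·1+-8·1 ≡ 0  ⇒  (a,b)_2 = +1.
v=23: a=23^0·(≡16), b=23^1·(≡18) mod 23; (16|23)=+1, (18|23)=+1; (−1)^{0·1·11}·(+1)^1·(+1)^0 = +1.
v=5: a=5^-2·(≡3), b=5^2·(≡1) mod 5; (3|5)=-1, (1|5)=+1; (−1)^{-2·2·2}·(-1)^2·(+1)^-2 = +1.
v=29: a=29^0·(≡20), b=29^1·(≡5) mod 29; (20|29)=+1, (5|29)=+1; (−1)^{0·1·14}·(+1)^1·(+1)^0 = +1.
v=13: a=13^1·(≡9), b=13^1·(≡11) mod 13; (9|13)=+1, (11|13)=-1; (−1)^{1·1·6}·(+1)^1·(-1)^1 = -1.
(13, 5454059 / ℚ) ramifies at {13, 37}: a division algebra.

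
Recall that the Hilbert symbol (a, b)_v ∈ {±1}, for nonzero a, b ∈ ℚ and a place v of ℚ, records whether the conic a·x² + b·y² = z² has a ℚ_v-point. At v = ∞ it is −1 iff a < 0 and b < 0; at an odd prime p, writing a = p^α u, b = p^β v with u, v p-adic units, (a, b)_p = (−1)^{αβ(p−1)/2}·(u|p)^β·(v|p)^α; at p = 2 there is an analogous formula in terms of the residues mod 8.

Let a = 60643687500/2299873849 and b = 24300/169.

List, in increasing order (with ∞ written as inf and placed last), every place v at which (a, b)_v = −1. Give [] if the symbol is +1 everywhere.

[2, 3]

Mod squares: a ≡ 11, b ≡ 3. Check v ∈ {∞, 2, 3, 5, 7, 11, 13, 17, 31}.
v=3: a=3^6·(≡2), b=3^5·(≡1) mod 3; (2|3)=-1, (1|3)=+1; (−1)^{6·5·1}·(-1)^5·(+1)^6 = -1.
v=7: a=7^-2·(≡1), b=7^0·(≡3) mod 7; (1|7)=+1, (3|7)=-1; (−1)^{-2·0·3}·(+1)^0·(-1)^-2 = +1.
v=∞: 11 > 0 and 3 > 0  ⇒  (a,b)_∞ = +1.
v=2: v_2(a)=2, v_2(b)=2; units ≡ 3, 3 (mod 8); ε·ε+αω+βω = 1·1+2·1+2·1 ≡ 1  ⇒  (a,b)_2 = -1.
v=17: a=17^-2·(≡5), b=17^0·(≡10) mod 17; (5|17)=-1, (10|17)=-1; (−1)^{-2·0·8}·(-1)^0·(-1)^-2 = +1.
v=11: a=11^3·(≡3), b=11^0·(≡3) mod 11; (3|11)=+1, (3|11)=+1; (−1)^{3·0·5}·(+1)^0·(+1)^3 = +1.
v=13: a=13^-2·(≡5), b=13^-2·(≡3) mod 13; (5|13)=-1, (3|13)=+1; (−1)^{-2·-2·6}·(-1)^-2·(+1)^-2 = +1.
v=5: a=5^6·(≡4), b=5^2·(≡3) mod 5; (4|5)=+1, (3|5)=-1; (−1)^{6·2·2}·(+1)^2·(-1)^6 = +1.
v=31: a=31^-2·(≡3), b=31^0·(≡13) mod 31; (3|31)=-1, (13|31)=-1; (−1)^{-2·0·15}·(-1)^0·(-1)^-2 = +1.
(11, 3 / ℚ) ramifies at {2, 3}: a division algebra.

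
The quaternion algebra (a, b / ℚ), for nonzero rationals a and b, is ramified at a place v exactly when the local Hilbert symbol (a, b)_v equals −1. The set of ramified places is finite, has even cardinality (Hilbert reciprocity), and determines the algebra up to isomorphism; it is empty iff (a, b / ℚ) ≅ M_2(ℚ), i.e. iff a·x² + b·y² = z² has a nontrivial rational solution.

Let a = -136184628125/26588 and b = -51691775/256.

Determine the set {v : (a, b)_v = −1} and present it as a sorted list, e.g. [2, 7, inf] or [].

[13, 29, 41, inf]

Mod squares: a ≡ -55315, b ≡ -2067671. Check v ∈ {∞, 2, 5, 7, 13, 17, 23, 29, 37, 41, 43, 47}.
v=∞: -55315 < 0 and -2067671 < 0  ⇒  (a,b)_∞ = -1.
v=7: a=7^2·(≡3), b=7^0·(≡3) mod 7; (3|7)=-1, (3|7)=-1; (−1)^{2·0·3}·(-1)^0·(-1)^2 = +1.
v=2: v_2(a)=-2, v_2(b)=-8; units ≡ 5, 1 (mod 8); ε·ε+αω+βω = 0·0+-2·0+-8·1 ≡ 0  ⇒  (a,b)_2 = +1.
v=41: a=41^0·(≡19), b=41^1·(≡18) mod 41; (19|41)=-1, (18|41)=+1; (−1)^{0·1·20}·(-1)^1·(+1)^0 = -1.
v=23: a=23^-1·(≡19), b=23^0·(≡4) mod 23; (19|23)=-1, (4|23)=+1; (−1)^{-1·0·11}·(-1)^0·(+1)^-1 = +1.
v=43: a=43^2·(≡5), b=43^0·(≡28) mod 43; (5|43)=-1, (28|43)=-1; (−1)^{2·0·21}·(-1)^0·(-1)^2 = +1.
v=13: a=13^1·(≡9), b=13^0·(≡11) mod 13; (9|13)=+1, (11|13)=-1; (−1)^{1·0·6}·(+1)^0·(-1)^1 = -1.
v=37: a=37^1·(≡23), b=37^1·(≡22) mod 37; (23|37)=-1, (22|37)=-1; (−1)^{1·1·18}·(-1)^1·(-1)^1 = +1.
v=5: a=5^5·(≡3), b=5^2·(≡4) mod 5; (3|5)=-1, (4|5)=+1; (−1)^{5·2·2}·(-1)^2·(+1)^5 = +1.
v=47: a=47^0·(≡21), b=47^1·(≡10) mod 47; (21|47)=+1, (10|47)=-1; (−1)^{0·1·23}·(+1)^1·(-1)^0 = +1.
v=29: a=29^0·(≡26), b=29^1·(≡27) mod 29; (26|29)=-1, (27|29)=-1; (−1)^{0·1·14}·(-1)^1·(-1)^0 = -1.
v=17: a=17^-2·(≡5), b=17^0·(≡6) mod 17; (5|17)=-1, (6|17)=-1; (−1)^{-2·0·8}·(-1)^0·(-1)^-2 = +1.
(-55315, -2067671 / ℚ) ramifies at {13, 29, 41, ∞}: a division algebra.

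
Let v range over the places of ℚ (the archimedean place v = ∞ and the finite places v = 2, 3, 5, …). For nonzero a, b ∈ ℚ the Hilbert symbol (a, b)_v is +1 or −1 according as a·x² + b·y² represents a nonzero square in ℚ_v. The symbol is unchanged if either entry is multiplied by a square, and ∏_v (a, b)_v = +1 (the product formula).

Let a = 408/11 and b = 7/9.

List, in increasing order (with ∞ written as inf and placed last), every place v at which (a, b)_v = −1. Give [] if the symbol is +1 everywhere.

[11, 17]

Mod squares: a ≡ 1122, b ≡ 7. Check v ∈ {∞, 2, 3, 7, 11, 17}.
v=7: a=7^0·(≡4), b=7^1·(≡4) mod 7; (4|7)=+1, (4|7)=+1; (−1)^{0·1·3}·(+1)^1·(+1)^0 = +1.
v=17: a=17^1·(≡13), b=17^0·(≡14) mod 17; (13|17)=+1, (14|17)=-1; (−1)^{1·0·8}·(+1)^0·(-1)^1 = -1.
v=3: a=3^1·(≡2), b=3^-2·(≡1) mod 3; (2|3)=-1, (1|3)=+1; (−1)^{1·-2·1}·(-1)^-2·(+1)^1 = +1.
v=2: v_2(a)=3, v_2(b)=0; units ≡ 1, 7 (mod 8); ε·ε+αω+βω = 0·1+3·0+0·0 ≡ 0  ⇒  (a,b)_2 = +1.
v=∞: 1122 > 0 and 7 > 0  ⇒  (a,b)_∞ = +1.
v=11: a=11^-1·(≡1), b=11^0·(≡2) mod 11; (1|11)=+1, (2|11)=-1; (−1)^{-1·0·5}·(+1)^0·(-1)^-1 = -1.
|Ram(1122, 7)| = 2, even; anisotropic at {11, 17}.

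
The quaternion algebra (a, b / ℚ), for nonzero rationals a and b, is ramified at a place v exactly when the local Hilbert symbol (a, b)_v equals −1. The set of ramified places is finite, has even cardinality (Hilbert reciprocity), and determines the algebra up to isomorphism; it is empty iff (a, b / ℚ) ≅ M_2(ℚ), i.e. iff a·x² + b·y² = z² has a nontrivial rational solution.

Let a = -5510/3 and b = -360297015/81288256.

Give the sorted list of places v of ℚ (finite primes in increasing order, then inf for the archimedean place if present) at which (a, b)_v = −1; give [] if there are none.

Mod squares: a ≡ -16530, b ≡ -15. Check v ∈ {∞, 2, 3, 5, 7, 13, 19, 23, 29}.
v=19: a=19^1·(≡11), b=19^0·(≡16) mod 19; (11|19)=+1, (16|19)=+1; (−1)^{1·0·9}·(+1)^0·(+1)^1 = +1.
v=13: a=13^0·(≡5), b=13^4·(≡6) mod 13; (5|13)=-1, (6|13)=-1; (−1)^{0·4·6}·(-1)^4·(-1)^0 = +1.
v=∞: -16530 < 0 and -15 < 0  ⇒  (a,b)_∞ = -1.
v=29: a=29^1·(≡14), b=29^2·(≡26) mod 29; (14|29)=-1, (26|29)=-1; (−1)^{1·2·14}·(-1)^2·(-1)^1 = -1.
v=2: v_2(a)=1, v_2(b)=-6; units ≡ 7, 1 (mod 8); ε·ε+αω+βω = 1·0+1·0+-6·0 ≡ 0  ⇒  (a,b)_2 = +1.
v=23: a=23^0·(≡11), b=23^-2·(≡9) mod 23; (11|23)=-1, (9|23)=+1; (−1)^{0·-2·11}·(-1)^-2·(+1)^0 = +1.
v=3: a=3^-1·(≡1), b=3^1·(≡1) mod 3; (1|3)=+1, (1|3)=+1; (−1)^{-1·1·1}·(+1)^1·(+1)^-1 = -1.
v=5: a=5^1·(≡1), b=5^1·(≡2) mod 5; (1|5)=+1, (2|5)=-1; (−1)^{1·1·2}·(+1)^1·(-1)^1 = -1.
v=7: a=7^0·(≡2), b=7^-4·(≡5) mod 7; (2|7)=+1, (5|7)=-1; (−1)^{0·-4·3}·(+1)^-4·(-1)^0 = +1.
(-16530, -15 / ℚ) ramifies at {3, 5, 29, ∞}: a division algebra.

[3, 5, 29, inf]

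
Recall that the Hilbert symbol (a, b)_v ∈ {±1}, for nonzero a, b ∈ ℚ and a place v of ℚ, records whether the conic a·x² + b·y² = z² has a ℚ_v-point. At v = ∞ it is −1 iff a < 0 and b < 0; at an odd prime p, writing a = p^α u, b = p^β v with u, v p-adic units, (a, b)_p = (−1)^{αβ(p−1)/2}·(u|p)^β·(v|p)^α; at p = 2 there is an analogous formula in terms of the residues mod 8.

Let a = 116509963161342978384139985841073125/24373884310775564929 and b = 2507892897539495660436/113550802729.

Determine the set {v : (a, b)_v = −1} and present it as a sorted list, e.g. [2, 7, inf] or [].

[3, 19, 31, 43]

(a, b) ≡ (278597, 141) mod (ℚ^×)²; places V = {2, 3, 5, 7, 11, 13, 19, 23, 29, 31, 43, 47, ∞}.
(a,b)_29: α=6, u≡6; β=4, v≡22 (mod 29); (6|29)=+1, (22|29)=+1; sign (−1)^0·+1^4·+1^6 = +1.
(a,b)_47: α=2, u≡2; β=1, v≡18 (mod 47); (2|47)=+1, (18|47)=+1; sign (−1)^0·+1^1·+1^2 = +1.
(a,b)_5: α=4, u≡3; β=0, v≡4 (mod 5); (3|5)=-1, (4|5)=+1; sign (−1)^0·-1^0·+1^4 = +1.
(a,b)_19: α=3, u≡15; β=2, v≡14 (mod 19); (15|19)=-1, (14|19)=-1; sign (−1)^0·-1^2·-1^3 = -1.
(a,b)_43: α=3, u≡8; β=2, v≡37 (mod 43); (8|43)=-1, (37|43)=-1; sign (−1)^0·-1^2·-1^3 = -1.
(a,b)_11: α=3, u≡1; β=2, v≡9 (mod 11); (1|11)=+1, (9|11)=+1; sign (−1)^0·+1^2·+1^3 = +1.
(a,b)_23: α=-6, u≡20; β=-4, v≡18 (mod 23); (20|23)=-1, (18|23)=+1; sign (−1)^0·-1^-4·+1^-6 = +1.
(a,b)_13: α=-4, u≡11; β=-2, v≡8 (mod 13); (11|13)=-1, (8|13)=-1; sign (−1)^0·-1^-2·-1^-4 = +1.
(a,b)_∞: sgn(278597)=+, sgn(141)=+, so +1.
(a,b)_31: α=3, u≡8; β=2, v≡26 (mod 31); (8|31)=+1, (26|31)=-1; sign (−1)^0·+1^2·-1^3 = -1.
(a,b)_3: α=8, u≡2; β=5, v≡2 (mod 3); (2|3)=-1, (2|3)=-1; sign (−1)^0·-1^5·-1^8 = -1.
(a,b)_7: α=-8, u≡2; β=-4, v≡2 (mod 7); (2|7)=+1, (2|7)=+1; sign (−1)^0·+1^-4·+1^-8 = +1.
(a,b)_2: α=0, β=2; u≡5, v≡5 (mod 8); ε(u)ε(v)=0·0, αω(v)=0·1, βω(u)=2·1; sum ≡ 0  ⇒  +1.
Ram(278597, 141) = {3, 19, 31, 43}; no ℚ_3-point on the conic.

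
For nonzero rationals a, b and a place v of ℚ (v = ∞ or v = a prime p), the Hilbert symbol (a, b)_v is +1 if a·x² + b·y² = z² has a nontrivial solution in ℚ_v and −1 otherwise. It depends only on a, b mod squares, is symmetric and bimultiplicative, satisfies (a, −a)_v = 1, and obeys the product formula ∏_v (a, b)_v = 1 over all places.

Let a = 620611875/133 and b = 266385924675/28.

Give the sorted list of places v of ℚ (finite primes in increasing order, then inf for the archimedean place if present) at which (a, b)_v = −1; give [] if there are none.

[7, 13, 17, 23]

Mod squares: a ≡ 1630447, b ≡ 92701. Check v ∈ {∞, 2, 3, 5, 7, 13, 17, 19, 23, 41}.
v=7: a=7^-1·(≡6), b=7^-1·(≡6) mod 7; (6|7)=-1, (6|7)=-1; (−1)^{-1·-1·3}·(-1)^-1·(-1)^-1 = -1.
v=23: a=23^1·(≡3), b=23^2·(≡17) mod 23; (3|23)=+1, (17|23)=-1; (−1)^{1·2·11}·(+1)^2·(-1)^1 = -1.
v=17: a=17^0·(≡12), b=17^1·(≡13) mod 17; (12|17)=-1, (13|17)=+1; (−1)^{0·1·8}·(-1)^1·(+1)^0 = -1.
v=19: a=19^-1·(≡16), b=19^1·(≡12) mod 19; (16|19)=+1, (12|19)=-1; (−1)^{-1·1·9}·(+1)^1·(-1)^-1 = +1.
v=2: v_2(a)=0, v_2(b)=-2; units ≡ 7, 5 (mod 8); ε·ε+αω+βω = 1·0+0·1+-2·0 ≡ 0  ⇒  (a,b)_2 = +1.
v=∞: 1630447 > 0 and 92701 > 0  ⇒  (a,b)_∞ = +1.
v=3: a=3^4·(≡1), b=3^2·(≡1) mod 3; (1|3)=+1, (1|3)=+1; (−1)^{4·2·1}·(+1)^2·(+1)^4 = +1.
v=41: a=41^1·(≡29), b=41^1·(≡7) mod 41; (29|41)=-1, (7|41)=-1; (−1)^{1·1·20}·(-1)^1·(-1)^1 = +1.
v=13: a=13^1·(≡7), b=13^2·(≡6) mod 13; (7|13)=-1, (6|13)=-1; (−1)^{1·2·6}·(-1)^2·(-1)^1 = -1.
v=5: a=5^4·(≡3), b=5^2·(≡4) mod 5; (3|5)=-1, (4|5)=+1; (−1)^{4·2·2}·(-1)^2·(+1)^4 = +1.
(1630447, 92701 / ℚ) ramifies at {7, 13, 17, 23}: a division algebra.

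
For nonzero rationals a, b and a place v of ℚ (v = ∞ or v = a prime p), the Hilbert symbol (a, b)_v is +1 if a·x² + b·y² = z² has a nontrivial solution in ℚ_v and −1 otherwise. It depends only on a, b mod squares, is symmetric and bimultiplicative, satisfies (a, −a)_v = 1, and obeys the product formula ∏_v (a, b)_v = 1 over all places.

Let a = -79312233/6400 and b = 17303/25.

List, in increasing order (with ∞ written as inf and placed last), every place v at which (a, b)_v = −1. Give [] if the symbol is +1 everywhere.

[2, 3, 7, 11]

(a, b) ≡ (-273, 143) mod (ℚ^×)²; places V = {2, 3, 5, 7, 11, 13, ∞}.
(a,b)_13: α=1, u≡6; β=1, v≡8 (mod 13); (6|13)=-1, (8|13)=-1; sign (−1)^0·-1^1·-1^1 = +1.
(a,b)_3: α=1, u≡2; β=0, v≡2 (mod 3); (2|3)=-1, (2|3)=-1; sign (−1)^0·-1^0·-1^1 = -1.
(a,b)_∞: sgn(-273)=−, sgn(143)=+, so +1.
(a,b)_7: α=5, u≡3; β=0, v≡5 (mod 7); (3|7)=-1, (5|7)=-1; sign (−1)^0·-1^0·-1^5 = -1.
(a,b)_5: α=-2, u≡2; β=-2, v≡3 (mod 5); (2|5)=-1, (3|5)=-1; sign (−1)^0·-1^-2·-1^-2 = +1.
(a,b)_2: α=-8, β=0; u≡7, v≡7 (mod 8); ε(u)ε(v)=1·1, αω(v)=-8·0, βω(u)=0·0; sum ≡ 1  ⇒  -1.
(a,b)_11: α=2, u≡8; β=3, v≡8 (mod 11); (8|11)=-1, (8|11)=-1; sign (−1)^0·-1^3·-1^2 = -1.
|Ram(-273, 143)| = 4, even; anisotropic at {2, 3, 7, 11}.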